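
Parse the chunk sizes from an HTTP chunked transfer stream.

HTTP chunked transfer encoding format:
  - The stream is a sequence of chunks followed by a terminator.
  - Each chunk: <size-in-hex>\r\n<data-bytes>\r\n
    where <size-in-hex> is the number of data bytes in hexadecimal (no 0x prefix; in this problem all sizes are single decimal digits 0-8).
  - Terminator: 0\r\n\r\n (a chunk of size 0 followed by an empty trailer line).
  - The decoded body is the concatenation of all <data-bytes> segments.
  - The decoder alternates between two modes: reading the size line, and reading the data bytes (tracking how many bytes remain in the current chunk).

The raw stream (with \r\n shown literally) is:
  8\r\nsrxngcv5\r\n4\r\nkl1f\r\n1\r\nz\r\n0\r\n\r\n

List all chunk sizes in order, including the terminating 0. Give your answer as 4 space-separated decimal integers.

Chunk 1: stream[0..1]='8' size=0x8=8, data at stream[3..11]='srxngcv5' -> body[0..8], body so far='srxngcv5'
Chunk 2: stream[13..14]='4' size=0x4=4, data at stream[16..20]='kl1f' -> body[8..12], body so far='srxngcv5kl1f'
Chunk 3: stream[22..23]='1' size=0x1=1, data at stream[25..26]='z' -> body[12..13], body so far='srxngcv5kl1fz'
Chunk 4: stream[28..29]='0' size=0 (terminator). Final body='srxngcv5kl1fz' (13 bytes)

Answer: 8 4 1 0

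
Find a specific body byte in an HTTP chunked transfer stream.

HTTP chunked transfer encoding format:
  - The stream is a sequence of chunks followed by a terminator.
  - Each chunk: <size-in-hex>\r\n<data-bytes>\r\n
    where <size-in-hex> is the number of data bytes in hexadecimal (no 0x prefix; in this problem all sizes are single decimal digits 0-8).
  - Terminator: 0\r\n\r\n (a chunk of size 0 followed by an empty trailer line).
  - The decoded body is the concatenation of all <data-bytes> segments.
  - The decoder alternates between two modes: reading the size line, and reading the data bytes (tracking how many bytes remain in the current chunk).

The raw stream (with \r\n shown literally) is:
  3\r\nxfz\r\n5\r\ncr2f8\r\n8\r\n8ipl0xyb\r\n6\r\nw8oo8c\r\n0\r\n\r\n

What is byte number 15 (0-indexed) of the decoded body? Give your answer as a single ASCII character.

Answer: b

Derivation:
Chunk 1: stream[0..1]='3' size=0x3=3, data at stream[3..6]='xfz' -> body[0..3], body so far='xfz'
Chunk 2: stream[8..9]='5' size=0x5=5, data at stream[11..16]='cr2f8' -> body[3..8], body so far='xfzcr2f8'
Chunk 3: stream[18..19]='8' size=0x8=8, data at stream[21..29]='8ipl0xyb' -> body[8..16], body so far='xfzcr2f88ipl0xyb'
Chunk 4: stream[31..32]='6' size=0x6=6, data at stream[34..40]='w8oo8c' -> body[16..22], body so far='xfzcr2f88ipl0xybw8oo8c'
Chunk 5: stream[42..43]='0' size=0 (terminator). Final body='xfzcr2f88ipl0xybw8oo8c' (22 bytes)
Body byte 15 = 'b'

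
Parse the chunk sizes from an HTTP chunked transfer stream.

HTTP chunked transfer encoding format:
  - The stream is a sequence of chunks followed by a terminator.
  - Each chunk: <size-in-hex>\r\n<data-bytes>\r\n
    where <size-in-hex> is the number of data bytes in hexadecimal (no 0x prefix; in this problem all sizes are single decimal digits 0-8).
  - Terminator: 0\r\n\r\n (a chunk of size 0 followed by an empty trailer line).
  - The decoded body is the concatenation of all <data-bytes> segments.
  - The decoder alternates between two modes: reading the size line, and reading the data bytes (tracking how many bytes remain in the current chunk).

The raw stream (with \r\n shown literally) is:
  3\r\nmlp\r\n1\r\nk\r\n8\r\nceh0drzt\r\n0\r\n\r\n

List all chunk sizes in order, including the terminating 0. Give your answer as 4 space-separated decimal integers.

Answer: 3 1 8 0

Derivation:
Chunk 1: stream[0..1]='3' size=0x3=3, data at stream[3..6]='mlp' -> body[0..3], body so far='mlp'
Chunk 2: stream[8..9]='1' size=0x1=1, data at stream[11..12]='k' -> body[3..4], body so far='mlpk'
Chunk 3: stream[14..15]='8' size=0x8=8, data at stream[17..25]='ceh0drzt' -> body[4..12], body so far='mlpkceh0drzt'
Chunk 4: stream[27..28]='0' size=0 (terminator). Final body='mlpkceh0drzt' (12 bytes)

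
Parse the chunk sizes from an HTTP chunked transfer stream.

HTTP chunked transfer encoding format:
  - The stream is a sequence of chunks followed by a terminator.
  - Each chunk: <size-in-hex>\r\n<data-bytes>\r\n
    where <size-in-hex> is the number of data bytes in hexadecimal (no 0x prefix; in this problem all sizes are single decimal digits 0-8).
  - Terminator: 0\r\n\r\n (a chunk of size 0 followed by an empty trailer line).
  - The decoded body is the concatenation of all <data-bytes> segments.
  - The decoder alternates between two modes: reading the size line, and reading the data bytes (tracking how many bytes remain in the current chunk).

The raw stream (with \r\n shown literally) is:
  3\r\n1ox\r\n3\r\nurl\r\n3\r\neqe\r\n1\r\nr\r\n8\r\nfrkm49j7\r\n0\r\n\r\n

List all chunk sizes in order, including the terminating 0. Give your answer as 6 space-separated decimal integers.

Answer: 3 3 3 1 8 0

Derivation:
Chunk 1: stream[0..1]='3' size=0x3=3, data at stream[3..6]='1ox' -> body[0..3], body so far='1ox'
Chunk 2: stream[8..9]='3' size=0x3=3, data at stream[11..14]='url' -> body[3..6], body so far='1oxurl'
Chunk 3: stream[16..17]='3' size=0x3=3, data at stream[19..22]='eqe' -> body[6..9], body so far='1oxurleqe'
Chunk 4: stream[24..25]='1' size=0x1=1, data at stream[27..28]='r' -> body[9..10], body so far='1oxurleqer'
Chunk 5: stream[30..31]='8' size=0x8=8, data at stream[33..41]='frkm49j7' -> body[10..18], body so far='1oxurleqerfrkm49j7'
Chunk 6: stream[43..44]='0' size=0 (terminator). Final body='1oxurleqerfrkm49j7' (18 bytes)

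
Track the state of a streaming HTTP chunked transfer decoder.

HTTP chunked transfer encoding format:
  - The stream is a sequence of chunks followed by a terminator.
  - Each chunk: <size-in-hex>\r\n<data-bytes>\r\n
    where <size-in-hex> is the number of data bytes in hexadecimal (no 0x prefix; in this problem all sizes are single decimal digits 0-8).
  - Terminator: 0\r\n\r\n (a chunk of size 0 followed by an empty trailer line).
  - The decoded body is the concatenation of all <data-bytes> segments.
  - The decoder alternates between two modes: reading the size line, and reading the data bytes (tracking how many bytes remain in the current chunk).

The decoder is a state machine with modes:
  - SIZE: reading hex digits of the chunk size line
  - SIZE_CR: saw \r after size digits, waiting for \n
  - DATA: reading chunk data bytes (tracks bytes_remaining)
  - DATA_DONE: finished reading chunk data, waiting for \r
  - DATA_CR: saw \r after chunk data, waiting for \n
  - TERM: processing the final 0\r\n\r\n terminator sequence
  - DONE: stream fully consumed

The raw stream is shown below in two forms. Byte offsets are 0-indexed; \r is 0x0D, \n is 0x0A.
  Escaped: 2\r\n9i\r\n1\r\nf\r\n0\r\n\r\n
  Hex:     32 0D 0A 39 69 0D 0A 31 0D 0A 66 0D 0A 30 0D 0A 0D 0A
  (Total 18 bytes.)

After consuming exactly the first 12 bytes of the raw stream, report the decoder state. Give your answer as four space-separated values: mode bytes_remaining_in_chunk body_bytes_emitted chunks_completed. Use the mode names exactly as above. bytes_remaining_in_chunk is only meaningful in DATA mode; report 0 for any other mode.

Byte 0 = '2': mode=SIZE remaining=0 emitted=0 chunks_done=0
Byte 1 = 0x0D: mode=SIZE_CR remaining=0 emitted=0 chunks_done=0
Byte 2 = 0x0A: mode=DATA remaining=2 emitted=0 chunks_done=0
Byte 3 = '9': mode=DATA remaining=1 emitted=1 chunks_done=0
Byte 4 = 'i': mode=DATA_DONE remaining=0 emitted=2 chunks_done=0
Byte 5 = 0x0D: mode=DATA_CR remaining=0 emitted=2 chunks_done=0
Byte 6 = 0x0A: mode=SIZE remaining=0 emitted=2 chunks_done=1
Byte 7 = '1': mode=SIZE remaining=0 emitted=2 chunks_done=1
Byte 8 = 0x0D: mode=SIZE_CR remaining=0 emitted=2 chunks_done=1
Byte 9 = 0x0A: mode=DATA remaining=1 emitted=2 chunks_done=1
Byte 10 = 'f': mode=DATA_DONE remaining=0 emitted=3 chunks_done=1
Byte 11 = 0x0D: mode=DATA_CR remaining=0 emitted=3 chunks_done=1

Answer: DATA_CR 0 3 1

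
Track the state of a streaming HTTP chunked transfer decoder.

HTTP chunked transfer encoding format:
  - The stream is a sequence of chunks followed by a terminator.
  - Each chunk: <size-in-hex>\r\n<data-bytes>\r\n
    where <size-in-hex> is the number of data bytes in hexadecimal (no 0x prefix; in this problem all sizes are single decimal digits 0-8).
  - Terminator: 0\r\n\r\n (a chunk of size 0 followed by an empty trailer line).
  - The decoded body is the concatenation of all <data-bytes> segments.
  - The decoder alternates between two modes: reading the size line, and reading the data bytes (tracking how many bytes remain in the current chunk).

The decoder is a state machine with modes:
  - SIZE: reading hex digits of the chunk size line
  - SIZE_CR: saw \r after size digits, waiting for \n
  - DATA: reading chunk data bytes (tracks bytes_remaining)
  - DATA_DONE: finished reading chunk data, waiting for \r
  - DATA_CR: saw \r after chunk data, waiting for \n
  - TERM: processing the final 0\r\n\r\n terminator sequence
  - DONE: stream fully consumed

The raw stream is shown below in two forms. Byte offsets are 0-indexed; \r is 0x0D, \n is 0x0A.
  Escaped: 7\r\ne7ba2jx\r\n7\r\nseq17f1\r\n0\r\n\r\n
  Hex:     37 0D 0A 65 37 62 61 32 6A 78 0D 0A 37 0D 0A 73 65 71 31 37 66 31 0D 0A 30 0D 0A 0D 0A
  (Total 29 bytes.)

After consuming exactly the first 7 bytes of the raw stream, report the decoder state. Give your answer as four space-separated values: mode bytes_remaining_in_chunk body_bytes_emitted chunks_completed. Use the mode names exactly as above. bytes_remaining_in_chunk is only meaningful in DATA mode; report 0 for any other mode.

Answer: DATA 3 4 0

Derivation:
Byte 0 = '7': mode=SIZE remaining=0 emitted=0 chunks_done=0
Byte 1 = 0x0D: mode=SIZE_CR remaining=0 emitted=0 chunks_done=0
Byte 2 = 0x0A: mode=DATA remaining=7 emitted=0 chunks_done=0
Byte 3 = 'e': mode=DATA remaining=6 emitted=1 chunks_done=0
Byte 4 = '7': mode=DATA remaining=5 emitted=2 chunks_done=0
Byte 5 = 'b': mode=DATA remaining=4 emitted=3 chunks_done=0
Byte 6 = 'a': mode=DATA remaining=3 emitted=4 chunks_done=0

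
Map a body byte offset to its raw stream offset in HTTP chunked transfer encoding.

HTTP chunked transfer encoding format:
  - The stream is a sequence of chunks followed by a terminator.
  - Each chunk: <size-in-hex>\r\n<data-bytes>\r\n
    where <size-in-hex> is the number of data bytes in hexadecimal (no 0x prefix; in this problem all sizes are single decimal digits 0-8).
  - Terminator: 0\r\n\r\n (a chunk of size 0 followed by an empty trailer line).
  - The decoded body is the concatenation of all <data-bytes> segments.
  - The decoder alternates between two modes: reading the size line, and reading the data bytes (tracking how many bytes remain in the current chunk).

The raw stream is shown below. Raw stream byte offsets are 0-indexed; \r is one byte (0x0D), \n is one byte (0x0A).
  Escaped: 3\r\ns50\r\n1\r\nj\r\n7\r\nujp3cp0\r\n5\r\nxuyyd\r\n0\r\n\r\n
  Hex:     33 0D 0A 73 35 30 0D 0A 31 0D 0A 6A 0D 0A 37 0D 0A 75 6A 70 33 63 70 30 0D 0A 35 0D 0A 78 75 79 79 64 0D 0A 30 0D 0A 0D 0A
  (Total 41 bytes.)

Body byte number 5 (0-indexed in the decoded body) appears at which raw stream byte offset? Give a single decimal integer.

Chunk 1: stream[0..1]='3' size=0x3=3, data at stream[3..6]='s50' -> body[0..3], body so far='s50'
Chunk 2: stream[8..9]='1' size=0x1=1, data at stream[11..12]='j' -> body[3..4], body so far='s50j'
Chunk 3: stream[14..15]='7' size=0x7=7, data at stream[17..24]='ujp3cp0' -> body[4..11], body so far='s50jujp3cp0'
Chunk 4: stream[26..27]='5' size=0x5=5, data at stream[29..34]='xuyyd' -> body[11..16], body so far='s50jujp3cp0xuyyd'
Chunk 5: stream[36..37]='0' size=0 (terminator). Final body='s50jujp3cp0xuyyd' (16 bytes)
Body byte 5 at stream offset 18

Answer: 18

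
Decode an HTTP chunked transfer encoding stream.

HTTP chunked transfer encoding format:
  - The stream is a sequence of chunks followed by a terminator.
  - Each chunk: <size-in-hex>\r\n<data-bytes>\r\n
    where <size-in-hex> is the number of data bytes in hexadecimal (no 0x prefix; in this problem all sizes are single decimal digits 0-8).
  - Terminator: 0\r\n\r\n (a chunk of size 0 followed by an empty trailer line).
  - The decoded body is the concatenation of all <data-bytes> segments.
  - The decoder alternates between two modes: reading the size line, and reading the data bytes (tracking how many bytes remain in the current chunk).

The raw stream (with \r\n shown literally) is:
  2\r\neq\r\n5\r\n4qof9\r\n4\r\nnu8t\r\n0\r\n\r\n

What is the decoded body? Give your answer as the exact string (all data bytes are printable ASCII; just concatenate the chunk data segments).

Answer: eq4qof9nu8t

Derivation:
Chunk 1: stream[0..1]='2' size=0x2=2, data at stream[3..5]='eq' -> body[0..2], body so far='eq'
Chunk 2: stream[7..8]='5' size=0x5=5, data at stream[10..15]='4qof9' -> body[2..7], body so far='eq4qof9'
Chunk 3: stream[17..18]='4' size=0x4=4, data at stream[20..24]='nu8t' -> body[7..11], body so far='eq4qof9nu8t'
Chunk 4: stream[26..27]='0' size=0 (terminator). Final body='eq4qof9nu8t' (11 bytes)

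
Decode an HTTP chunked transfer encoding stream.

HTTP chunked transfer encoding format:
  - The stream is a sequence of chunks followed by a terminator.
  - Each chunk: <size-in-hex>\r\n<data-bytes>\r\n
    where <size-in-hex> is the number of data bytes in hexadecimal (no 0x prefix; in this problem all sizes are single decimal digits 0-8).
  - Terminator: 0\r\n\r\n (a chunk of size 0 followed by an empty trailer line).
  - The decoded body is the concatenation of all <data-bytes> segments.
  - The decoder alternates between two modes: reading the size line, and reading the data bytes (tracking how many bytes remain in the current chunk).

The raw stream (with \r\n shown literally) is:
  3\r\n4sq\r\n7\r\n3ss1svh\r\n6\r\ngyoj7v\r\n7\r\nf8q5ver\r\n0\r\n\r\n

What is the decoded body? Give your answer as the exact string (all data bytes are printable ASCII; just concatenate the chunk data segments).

Chunk 1: stream[0..1]='3' size=0x3=3, data at stream[3..6]='4sq' -> body[0..3], body so far='4sq'
Chunk 2: stream[8..9]='7' size=0x7=7, data at stream[11..18]='3ss1svh' -> body[3..10], body so far='4sq3ss1svh'
Chunk 3: stream[20..21]='6' size=0x6=6, data at stream[23..29]='gyoj7v' -> body[10..16], body so far='4sq3ss1svhgyoj7v'
Chunk 4: stream[31..32]='7' size=0x7=7, data at stream[34..41]='f8q5ver' -> body[16..23], body so far='4sq3ss1svhgyoj7vf8q5ver'
Chunk 5: stream[43..44]='0' size=0 (terminator). Final body='4sq3ss1svhgyoj7vf8q5ver' (23 bytes)

Answer: 4sq3ss1svhgyoj7vf8q5ver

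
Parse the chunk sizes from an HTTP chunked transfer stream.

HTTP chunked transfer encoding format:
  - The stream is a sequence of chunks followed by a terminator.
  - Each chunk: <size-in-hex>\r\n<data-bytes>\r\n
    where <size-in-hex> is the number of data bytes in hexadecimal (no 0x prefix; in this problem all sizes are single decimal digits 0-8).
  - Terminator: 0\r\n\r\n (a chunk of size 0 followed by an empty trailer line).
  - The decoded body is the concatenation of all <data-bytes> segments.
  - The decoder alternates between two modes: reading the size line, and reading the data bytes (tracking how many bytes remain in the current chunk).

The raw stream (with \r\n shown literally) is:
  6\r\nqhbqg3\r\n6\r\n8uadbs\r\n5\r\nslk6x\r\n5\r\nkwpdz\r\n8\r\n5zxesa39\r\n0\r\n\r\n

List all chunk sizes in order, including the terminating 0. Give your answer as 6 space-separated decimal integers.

Answer: 6 6 5 5 8 0

Derivation:
Chunk 1: stream[0..1]='6' size=0x6=6, data at stream[3..9]='qhbqg3' -> body[0..6], body so far='qhbqg3'
Chunk 2: stream[11..12]='6' size=0x6=6, data at stream[14..20]='8uadbs' -> body[6..12], body so far='qhbqg38uadbs'
Chunk 3: stream[22..23]='5' size=0x5=5, data at stream[25..30]='slk6x' -> body[12..17], body so far='qhbqg38uadbsslk6x'
Chunk 4: stream[32..33]='5' size=0x5=5, data at stream[35..40]='kwpdz' -> body[17..22], body so far='qhbqg38uadbsslk6xkwpdz'
Chunk 5: stream[42..43]='8' size=0x8=8, data at stream[45..53]='5zxesa39' -> body[22..30], body so far='qhbqg38uadbsslk6xkwpdz5zxesa39'
Chunk 6: stream[55..56]='0' size=0 (terminator). Final body='qhbqg38uadbsslk6xkwpdz5zxesa39' (30 bytes)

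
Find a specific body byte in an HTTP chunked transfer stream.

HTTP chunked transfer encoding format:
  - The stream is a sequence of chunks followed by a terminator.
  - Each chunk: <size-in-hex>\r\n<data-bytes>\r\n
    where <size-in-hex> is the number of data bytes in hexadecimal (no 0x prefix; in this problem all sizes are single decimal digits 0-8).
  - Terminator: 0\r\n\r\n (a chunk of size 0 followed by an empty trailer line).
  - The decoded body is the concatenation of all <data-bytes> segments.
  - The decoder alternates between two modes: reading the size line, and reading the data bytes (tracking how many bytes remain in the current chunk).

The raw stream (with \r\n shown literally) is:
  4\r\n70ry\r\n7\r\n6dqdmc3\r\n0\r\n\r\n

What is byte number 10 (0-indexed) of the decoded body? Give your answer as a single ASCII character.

Chunk 1: stream[0..1]='4' size=0x4=4, data at stream[3..7]='70ry' -> body[0..4], body so far='70ry'
Chunk 2: stream[9..10]='7' size=0x7=7, data at stream[12..19]='6dqdmc3' -> body[4..11], body so far='70ry6dqdmc3'
Chunk 3: stream[21..22]='0' size=0 (terminator). Final body='70ry6dqdmc3' (11 bytes)
Body byte 10 = '3'

Answer: 3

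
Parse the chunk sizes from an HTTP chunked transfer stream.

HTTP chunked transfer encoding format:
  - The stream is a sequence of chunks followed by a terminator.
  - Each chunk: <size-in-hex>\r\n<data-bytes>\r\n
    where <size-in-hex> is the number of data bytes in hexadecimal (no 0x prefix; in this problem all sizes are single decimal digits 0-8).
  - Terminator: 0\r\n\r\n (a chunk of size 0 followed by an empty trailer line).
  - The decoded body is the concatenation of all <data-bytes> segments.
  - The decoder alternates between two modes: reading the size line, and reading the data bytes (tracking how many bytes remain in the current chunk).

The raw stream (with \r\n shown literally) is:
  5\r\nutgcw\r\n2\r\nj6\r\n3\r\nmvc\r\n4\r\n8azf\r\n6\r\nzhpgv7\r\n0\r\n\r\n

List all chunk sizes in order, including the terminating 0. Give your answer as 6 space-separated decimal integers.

Answer: 5 2 3 4 6 0

Derivation:
Chunk 1: stream[0..1]='5' size=0x5=5, data at stream[3..8]='utgcw' -> body[0..5], body so far='utgcw'
Chunk 2: stream[10..11]='2' size=0x2=2, data at stream[13..15]='j6' -> body[5..7], body so far='utgcwj6'
Chunk 3: stream[17..18]='3' size=0x3=3, data at stream[20..23]='mvc' -> body[7..10], body so far='utgcwj6mvc'
Chunk 4: stream[25..26]='4' size=0x4=4, data at stream[28..32]='8azf' -> body[10..14], body so far='utgcwj6mvc8azf'
Chunk 5: stream[34..35]='6' size=0x6=6, data at stream[37..43]='zhpgv7' -> body[14..20], body so far='utgcwj6mvc8azfzhpgv7'
Chunk 6: stream[45..46]='0' size=0 (terminator). Final body='utgcwj6mvc8azfzhpgv7' (20 bytes)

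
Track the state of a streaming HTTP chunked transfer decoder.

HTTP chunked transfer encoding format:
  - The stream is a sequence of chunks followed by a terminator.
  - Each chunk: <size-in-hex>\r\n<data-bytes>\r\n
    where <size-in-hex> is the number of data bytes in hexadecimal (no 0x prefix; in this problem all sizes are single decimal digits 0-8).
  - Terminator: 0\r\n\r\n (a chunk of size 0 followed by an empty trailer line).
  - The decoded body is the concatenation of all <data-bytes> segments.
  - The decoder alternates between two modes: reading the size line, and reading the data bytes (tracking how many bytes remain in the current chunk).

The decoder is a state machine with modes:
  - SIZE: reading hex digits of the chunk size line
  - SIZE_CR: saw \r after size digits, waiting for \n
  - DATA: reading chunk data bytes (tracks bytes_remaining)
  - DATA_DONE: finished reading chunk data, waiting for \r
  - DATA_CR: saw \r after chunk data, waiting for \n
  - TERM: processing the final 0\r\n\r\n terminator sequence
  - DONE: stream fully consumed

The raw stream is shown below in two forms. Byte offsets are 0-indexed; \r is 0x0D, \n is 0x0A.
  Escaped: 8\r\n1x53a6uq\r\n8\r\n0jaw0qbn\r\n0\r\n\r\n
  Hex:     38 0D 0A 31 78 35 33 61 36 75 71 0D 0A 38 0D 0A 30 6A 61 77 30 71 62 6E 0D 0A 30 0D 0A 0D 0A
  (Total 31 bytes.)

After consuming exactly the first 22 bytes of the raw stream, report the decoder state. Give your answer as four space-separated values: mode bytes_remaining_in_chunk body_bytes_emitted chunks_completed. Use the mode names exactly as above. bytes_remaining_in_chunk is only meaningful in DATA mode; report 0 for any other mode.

Byte 0 = '8': mode=SIZE remaining=0 emitted=0 chunks_done=0
Byte 1 = 0x0D: mode=SIZE_CR remaining=0 emitted=0 chunks_done=0
Byte 2 = 0x0A: mode=DATA remaining=8 emitted=0 chunks_done=0
Byte 3 = '1': mode=DATA remaining=7 emitted=1 chunks_done=0
Byte 4 = 'x': mode=DATA remaining=6 emitted=2 chunks_done=0
Byte 5 = '5': mode=DATA remaining=5 emitted=3 chunks_done=0
Byte 6 = '3': mode=DATA remaining=4 emitted=4 chunks_done=0
Byte 7 = 'a': mode=DATA remaining=3 emitted=5 chunks_done=0
Byte 8 = '6': mode=DATA remaining=2 emitted=6 chunks_done=0
Byte 9 = 'u': mode=DATA remaining=1 emitted=7 chunks_done=0
Byte 10 = 'q': mode=DATA_DONE remaining=0 emitted=8 chunks_done=0
Byte 11 = 0x0D: mode=DATA_CR remaining=0 emitted=8 chunks_done=0
Byte 12 = 0x0A: mode=SIZE remaining=0 emitted=8 chunks_done=1
Byte 13 = '8': mode=SIZE remaining=0 emitted=8 chunks_done=1
Byte 14 = 0x0D: mode=SIZE_CR remaining=0 emitted=8 chunks_done=1
Byte 15 = 0x0A: mode=DATA remaining=8 emitted=8 chunks_done=1
Byte 16 = '0': mode=DATA remaining=7 emitted=9 chunks_done=1
Byte 17 = 'j': mode=DATA remaining=6 emitted=10 chunks_done=1
Byte 18 = 'a': mode=DATA remaining=5 emitted=11 chunks_done=1
Byte 19 = 'w': mode=DATA remaining=4 emitted=12 chunks_done=1
Byte 20 = '0': mode=DATA remaining=3 emitted=13 chunks_done=1
Byte 21 = 'q': mode=DATA remaining=2 emitted=14 chunks_done=1

Answer: DATA 2 14 1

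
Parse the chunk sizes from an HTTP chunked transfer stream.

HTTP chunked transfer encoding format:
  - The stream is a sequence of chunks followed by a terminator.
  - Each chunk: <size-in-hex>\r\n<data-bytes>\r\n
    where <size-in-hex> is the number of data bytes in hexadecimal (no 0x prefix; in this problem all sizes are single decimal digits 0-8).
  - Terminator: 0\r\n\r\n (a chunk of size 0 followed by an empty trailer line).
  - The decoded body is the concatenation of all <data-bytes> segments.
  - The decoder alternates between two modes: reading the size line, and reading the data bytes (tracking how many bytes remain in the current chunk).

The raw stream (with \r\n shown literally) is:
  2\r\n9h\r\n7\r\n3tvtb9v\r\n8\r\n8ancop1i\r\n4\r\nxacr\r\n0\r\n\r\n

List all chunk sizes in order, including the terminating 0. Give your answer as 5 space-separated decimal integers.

Chunk 1: stream[0..1]='2' size=0x2=2, data at stream[3..5]='9h' -> body[0..2], body so far='9h'
Chunk 2: stream[7..8]='7' size=0x7=7, data at stream[10..17]='3tvtb9v' -> body[2..9], body so far='9h3tvtb9v'
Chunk 3: stream[19..20]='8' size=0x8=8, data at stream[22..30]='8ancop1i' -> body[9..17], body so far='9h3tvtb9v8ancop1i'
Chunk 4: stream[32..33]='4' size=0x4=4, data at stream[35..39]='xacr' -> body[17..21], body so far='9h3tvtb9v8ancop1ixacr'
Chunk 5: stream[41..42]='0' size=0 (terminator). Final body='9h3tvtb9v8ancop1ixacr' (21 bytes)

Answer: 2 7 8 4 0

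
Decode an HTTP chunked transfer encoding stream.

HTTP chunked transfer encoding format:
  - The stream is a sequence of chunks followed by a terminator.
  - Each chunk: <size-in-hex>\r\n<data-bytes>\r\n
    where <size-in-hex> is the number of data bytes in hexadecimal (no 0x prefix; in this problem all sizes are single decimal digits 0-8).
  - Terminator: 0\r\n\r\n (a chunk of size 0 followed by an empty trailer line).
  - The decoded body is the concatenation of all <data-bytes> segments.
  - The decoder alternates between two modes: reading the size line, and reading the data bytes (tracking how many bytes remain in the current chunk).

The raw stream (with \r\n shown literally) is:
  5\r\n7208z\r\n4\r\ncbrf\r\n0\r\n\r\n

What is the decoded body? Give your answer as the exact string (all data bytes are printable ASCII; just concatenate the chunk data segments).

Chunk 1: stream[0..1]='5' size=0x5=5, data at stream[3..8]='7208z' -> body[0..5], body so far='7208z'
Chunk 2: stream[10..11]='4' size=0x4=4, data at stream[13..17]='cbrf' -> body[5..9], body so far='7208zcbrf'
Chunk 3: stream[19..20]='0' size=0 (terminator). Final body='7208zcbrf' (9 bytes)

Answer: 7208zcbrf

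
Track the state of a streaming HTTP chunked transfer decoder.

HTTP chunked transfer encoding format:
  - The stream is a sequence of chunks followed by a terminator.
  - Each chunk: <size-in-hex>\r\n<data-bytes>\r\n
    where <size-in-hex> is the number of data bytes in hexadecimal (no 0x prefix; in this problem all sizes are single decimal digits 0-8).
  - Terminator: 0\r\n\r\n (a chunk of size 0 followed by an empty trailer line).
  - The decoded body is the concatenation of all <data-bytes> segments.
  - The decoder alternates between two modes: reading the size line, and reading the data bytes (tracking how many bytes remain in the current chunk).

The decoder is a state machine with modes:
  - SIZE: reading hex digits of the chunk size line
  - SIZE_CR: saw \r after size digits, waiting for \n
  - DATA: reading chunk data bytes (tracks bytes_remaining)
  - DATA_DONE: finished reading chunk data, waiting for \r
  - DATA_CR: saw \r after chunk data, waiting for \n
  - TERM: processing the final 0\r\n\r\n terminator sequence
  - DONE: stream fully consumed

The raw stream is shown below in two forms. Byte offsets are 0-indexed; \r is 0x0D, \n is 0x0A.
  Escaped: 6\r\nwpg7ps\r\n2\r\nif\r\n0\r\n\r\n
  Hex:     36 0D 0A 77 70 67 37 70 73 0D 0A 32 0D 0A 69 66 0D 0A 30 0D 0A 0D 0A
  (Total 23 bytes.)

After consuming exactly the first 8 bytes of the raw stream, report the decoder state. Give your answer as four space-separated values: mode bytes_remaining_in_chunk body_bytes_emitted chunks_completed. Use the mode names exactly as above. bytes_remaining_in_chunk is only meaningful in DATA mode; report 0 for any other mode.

Byte 0 = '6': mode=SIZE remaining=0 emitted=0 chunks_done=0
Byte 1 = 0x0D: mode=SIZE_CR remaining=0 emitted=0 chunks_done=0
Byte 2 = 0x0A: mode=DATA remaining=6 emitted=0 chunks_done=0
Byte 3 = 'w': mode=DATA remaining=5 emitted=1 chunks_done=0
Byte 4 = 'p': mode=DATA remaining=4 emitted=2 chunks_done=0
Byte 5 = 'g': mode=DATA remaining=3 emitted=3 chunks_done=0
Byte 6 = '7': mode=DATA remaining=2 emitted=4 chunks_done=0
Byte 7 = 'p': mode=DATA remaining=1 emitted=5 chunks_done=0

Answer: DATA 1 5 0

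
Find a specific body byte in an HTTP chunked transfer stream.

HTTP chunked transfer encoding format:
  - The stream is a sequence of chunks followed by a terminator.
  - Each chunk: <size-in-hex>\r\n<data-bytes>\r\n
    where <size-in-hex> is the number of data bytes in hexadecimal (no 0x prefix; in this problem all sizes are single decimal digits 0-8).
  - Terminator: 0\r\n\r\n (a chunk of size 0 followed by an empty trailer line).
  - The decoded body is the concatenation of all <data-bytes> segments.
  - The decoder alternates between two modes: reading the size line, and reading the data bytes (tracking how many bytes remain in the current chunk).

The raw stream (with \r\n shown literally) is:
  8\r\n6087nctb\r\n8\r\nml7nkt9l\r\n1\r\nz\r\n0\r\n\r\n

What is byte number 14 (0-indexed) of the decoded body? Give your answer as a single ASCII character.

Answer: 9

Derivation:
Chunk 1: stream[0..1]='8' size=0x8=8, data at stream[3..11]='6087nctb' -> body[0..8], body so far='6087nctb'
Chunk 2: stream[13..14]='8' size=0x8=8, data at stream[16..24]='ml7nkt9l' -> body[8..16], body so far='6087nctbml7nkt9l'
Chunk 3: stream[26..27]='1' size=0x1=1, data at stream[29..30]='z' -> body[16..17], body so far='6087nctbml7nkt9lz'
Chunk 4: stream[32..33]='0' size=0 (terminator). Final body='6087nctbml7nkt9lz' (17 bytes)
Body byte 14 = '9'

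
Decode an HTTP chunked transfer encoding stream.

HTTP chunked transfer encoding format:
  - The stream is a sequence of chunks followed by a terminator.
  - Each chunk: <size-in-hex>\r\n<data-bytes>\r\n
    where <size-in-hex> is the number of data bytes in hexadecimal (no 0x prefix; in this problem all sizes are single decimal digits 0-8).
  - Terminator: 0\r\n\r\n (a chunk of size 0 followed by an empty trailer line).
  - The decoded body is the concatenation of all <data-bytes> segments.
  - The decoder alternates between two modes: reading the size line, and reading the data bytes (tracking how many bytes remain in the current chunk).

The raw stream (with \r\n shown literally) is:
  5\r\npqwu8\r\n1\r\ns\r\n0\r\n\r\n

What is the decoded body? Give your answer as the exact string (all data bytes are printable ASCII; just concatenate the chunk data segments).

Answer: pqwu8s

Derivation:
Chunk 1: stream[0..1]='5' size=0x5=5, data at stream[3..8]='pqwu8' -> body[0..5], body so far='pqwu8'
Chunk 2: stream[10..11]='1' size=0x1=1, data at stream[13..14]='s' -> body[5..6], body so far='pqwu8s'
Chunk 3: stream[16..17]='0' size=0 (terminator). Final body='pqwu8s' (6 bytes)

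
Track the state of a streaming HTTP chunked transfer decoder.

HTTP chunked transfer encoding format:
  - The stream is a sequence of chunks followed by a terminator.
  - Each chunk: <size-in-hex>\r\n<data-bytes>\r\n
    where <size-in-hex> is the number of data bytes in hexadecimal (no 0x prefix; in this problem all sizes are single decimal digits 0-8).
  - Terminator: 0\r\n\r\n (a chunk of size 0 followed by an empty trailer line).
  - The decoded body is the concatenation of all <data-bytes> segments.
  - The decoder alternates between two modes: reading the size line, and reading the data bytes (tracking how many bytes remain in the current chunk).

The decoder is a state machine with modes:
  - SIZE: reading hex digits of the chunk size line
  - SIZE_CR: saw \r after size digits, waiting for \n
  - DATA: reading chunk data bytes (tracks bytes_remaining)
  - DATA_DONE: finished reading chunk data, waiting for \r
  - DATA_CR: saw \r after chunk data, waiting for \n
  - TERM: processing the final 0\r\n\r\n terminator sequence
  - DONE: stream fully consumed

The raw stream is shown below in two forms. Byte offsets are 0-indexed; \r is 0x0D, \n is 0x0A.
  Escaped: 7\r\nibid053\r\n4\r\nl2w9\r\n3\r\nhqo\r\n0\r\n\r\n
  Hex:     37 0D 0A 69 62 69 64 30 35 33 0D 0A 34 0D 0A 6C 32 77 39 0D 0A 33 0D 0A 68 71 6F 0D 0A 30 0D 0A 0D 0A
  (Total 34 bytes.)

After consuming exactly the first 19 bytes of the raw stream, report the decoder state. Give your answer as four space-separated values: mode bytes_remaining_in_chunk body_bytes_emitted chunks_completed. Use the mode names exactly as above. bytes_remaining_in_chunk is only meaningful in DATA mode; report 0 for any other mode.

Answer: DATA_DONE 0 11 1

Derivation:
Byte 0 = '7': mode=SIZE remaining=0 emitted=0 chunks_done=0
Byte 1 = 0x0D: mode=SIZE_CR remaining=0 emitted=0 chunks_done=0
Byte 2 = 0x0A: mode=DATA remaining=7 emitted=0 chunks_done=0
Byte 3 = 'i': mode=DATA remaining=6 emitted=1 chunks_done=0
Byte 4 = 'b': mode=DATA remaining=5 emitted=2 chunks_done=0
Byte 5 = 'i': mode=DATA remaining=4 emitted=3 chunks_done=0
Byte 6 = 'd': mode=DATA remaining=3 emitted=4 chunks_done=0
Byte 7 = '0': mode=DATA remaining=2 emitted=5 chunks_done=0
Byte 8 = '5': mode=DATA remaining=1 emitted=6 chunks_done=0
Byte 9 = '3': mode=DATA_DONE remaining=0 emitted=7 chunks_done=0
Byte 10 = 0x0D: mode=DATA_CR remaining=0 emitted=7 chunks_done=0
Byte 11 = 0x0A: mode=SIZE remaining=0 emitted=7 chunks_done=1
Byte 12 = '4': mode=SIZE remaining=0 emitted=7 chunks_done=1
Byte 13 = 0x0D: mode=SIZE_CR remaining=0 emitted=7 chunks_done=1
Byte 14 = 0x0A: mode=DATA remaining=4 emitted=7 chunks_done=1
Byte 15 = 'l': mode=DATA remaining=3 emitted=8 chunks_done=1
Byte 16 = '2': mode=DATA remaining=2 emitted=9 chunks_done=1
Byte 17 = 'w': mode=DATA remaining=1 emitted=10 chunks_done=1
Byte 18 = '9': mode=DATA_DONE remaining=0 emitted=11 chunks_done=1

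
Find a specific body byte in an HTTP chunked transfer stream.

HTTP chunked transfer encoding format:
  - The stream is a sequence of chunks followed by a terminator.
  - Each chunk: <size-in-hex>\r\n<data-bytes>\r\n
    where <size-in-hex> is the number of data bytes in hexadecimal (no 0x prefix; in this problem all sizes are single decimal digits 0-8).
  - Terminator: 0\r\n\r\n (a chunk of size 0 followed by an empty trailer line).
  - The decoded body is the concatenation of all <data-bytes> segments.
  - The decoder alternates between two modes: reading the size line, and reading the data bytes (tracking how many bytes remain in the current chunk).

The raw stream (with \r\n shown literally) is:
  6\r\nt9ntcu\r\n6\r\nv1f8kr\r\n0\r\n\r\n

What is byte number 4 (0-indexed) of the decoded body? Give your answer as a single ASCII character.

Answer: c

Derivation:
Chunk 1: stream[0..1]='6' size=0x6=6, data at stream[3..9]='t9ntcu' -> body[0..6], body so far='t9ntcu'
Chunk 2: stream[11..12]='6' size=0x6=6, data at stream[14..20]='v1f8kr' -> body[6..12], body so far='t9ntcuv1f8kr'
Chunk 3: stream[22..23]='0' size=0 (terminator). Final body='t9ntcuv1f8kr' (12 bytes)
Body byte 4 = 'c'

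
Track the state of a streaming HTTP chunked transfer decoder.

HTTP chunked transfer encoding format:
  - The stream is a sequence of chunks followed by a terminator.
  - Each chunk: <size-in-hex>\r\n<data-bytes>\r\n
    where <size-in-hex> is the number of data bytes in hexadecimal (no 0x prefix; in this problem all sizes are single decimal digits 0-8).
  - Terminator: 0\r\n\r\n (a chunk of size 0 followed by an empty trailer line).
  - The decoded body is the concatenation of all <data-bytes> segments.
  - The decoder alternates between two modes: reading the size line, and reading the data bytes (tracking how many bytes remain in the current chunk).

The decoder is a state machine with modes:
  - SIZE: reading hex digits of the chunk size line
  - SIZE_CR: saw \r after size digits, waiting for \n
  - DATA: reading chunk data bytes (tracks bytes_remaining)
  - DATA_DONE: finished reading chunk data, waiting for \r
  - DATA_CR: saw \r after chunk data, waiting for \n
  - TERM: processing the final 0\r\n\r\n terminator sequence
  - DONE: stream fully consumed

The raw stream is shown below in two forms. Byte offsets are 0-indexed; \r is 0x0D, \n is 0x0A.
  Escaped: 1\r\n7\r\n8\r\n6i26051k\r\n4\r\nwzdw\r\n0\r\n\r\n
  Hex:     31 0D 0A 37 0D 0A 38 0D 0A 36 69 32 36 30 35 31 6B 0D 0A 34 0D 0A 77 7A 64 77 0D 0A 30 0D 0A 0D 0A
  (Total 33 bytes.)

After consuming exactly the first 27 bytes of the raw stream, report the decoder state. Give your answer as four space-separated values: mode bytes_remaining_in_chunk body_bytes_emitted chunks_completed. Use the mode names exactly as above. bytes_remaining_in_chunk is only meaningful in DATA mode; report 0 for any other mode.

Byte 0 = '1': mode=SIZE remaining=0 emitted=0 chunks_done=0
Byte 1 = 0x0D: mode=SIZE_CR remaining=0 emitted=0 chunks_done=0
Byte 2 = 0x0A: mode=DATA remaining=1 emitted=0 chunks_done=0
Byte 3 = '7': mode=DATA_DONE remaining=0 emitted=1 chunks_done=0
Byte 4 = 0x0D: mode=DATA_CR remaining=0 emitted=1 chunks_done=0
Byte 5 = 0x0A: mode=SIZE remaining=0 emitted=1 chunks_done=1
Byte 6 = '8': mode=SIZE remaining=0 emitted=1 chunks_done=1
Byte 7 = 0x0D: mode=SIZE_CR remaining=0 emitted=1 chunks_done=1
Byte 8 = 0x0A: mode=DATA remaining=8 emitted=1 chunks_done=1
Byte 9 = '6': mode=DATA remaining=7 emitted=2 chunks_done=1
Byte 10 = 'i': mode=DATA remaining=6 emitted=3 chunks_done=1
Byte 11 = '2': mode=DATA remaining=5 emitted=4 chunks_done=1
Byte 12 = '6': mode=DATA remaining=4 emitted=5 chunks_done=1
Byte 13 = '0': mode=DATA remaining=3 emitted=6 chunks_done=1
Byte 14 = '5': mode=DATA remaining=2 emitted=7 chunks_done=1
Byte 15 = '1': mode=DATA remaining=1 emitted=8 chunks_done=1
Byte 16 = 'k': mode=DATA_DONE remaining=0 emitted=9 chunks_done=1
Byte 17 = 0x0D: mode=DATA_CR remaining=0 emitted=9 chunks_done=1
Byte 18 = 0x0A: mode=SIZE remaining=0 emitted=9 chunks_done=2
Byte 19 = '4': mode=SIZE remaining=0 emitted=9 chunks_done=2
Byte 20 = 0x0D: mode=SIZE_CR remaining=0 emitted=9 chunks_done=2
Byte 21 = 0x0A: mode=DATA remaining=4 emitted=9 chunks_done=2
Byte 22 = 'w': mode=DATA remaining=3 emitted=10 chunks_done=2
Byte 23 = 'z': mode=DATA remaining=2 emitted=11 chunks_done=2
Byte 24 = 'd': mode=DATA remaining=1 emitted=12 chunks_done=2
Byte 25 = 'w': mode=DATA_DONE remaining=0 emitted=13 chunks_done=2
Byte 26 = 0x0D: mode=DATA_CR remaining=0 emitted=13 chunks_done=2

Answer: DATA_CR 0 13 2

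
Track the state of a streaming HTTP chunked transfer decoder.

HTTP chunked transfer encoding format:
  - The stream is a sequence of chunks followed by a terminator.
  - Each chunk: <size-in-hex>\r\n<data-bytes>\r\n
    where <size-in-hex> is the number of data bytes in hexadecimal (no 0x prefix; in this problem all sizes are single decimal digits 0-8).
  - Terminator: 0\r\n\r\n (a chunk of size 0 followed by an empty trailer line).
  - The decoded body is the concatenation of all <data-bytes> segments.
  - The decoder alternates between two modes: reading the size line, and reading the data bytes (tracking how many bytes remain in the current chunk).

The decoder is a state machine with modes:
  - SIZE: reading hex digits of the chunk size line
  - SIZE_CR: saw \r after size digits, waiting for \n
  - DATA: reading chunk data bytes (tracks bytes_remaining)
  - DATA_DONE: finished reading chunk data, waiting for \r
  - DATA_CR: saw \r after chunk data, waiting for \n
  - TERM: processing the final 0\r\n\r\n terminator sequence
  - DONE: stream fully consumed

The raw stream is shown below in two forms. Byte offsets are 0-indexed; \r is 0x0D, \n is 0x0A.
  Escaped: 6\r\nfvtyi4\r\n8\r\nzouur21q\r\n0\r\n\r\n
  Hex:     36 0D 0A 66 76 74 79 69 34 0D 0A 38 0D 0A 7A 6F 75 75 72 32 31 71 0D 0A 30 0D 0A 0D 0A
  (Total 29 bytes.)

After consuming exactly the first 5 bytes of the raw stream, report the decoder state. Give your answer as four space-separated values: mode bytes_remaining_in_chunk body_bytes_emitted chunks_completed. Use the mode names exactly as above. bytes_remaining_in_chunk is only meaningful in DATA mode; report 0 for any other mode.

Answer: DATA 4 2 0

Derivation:
Byte 0 = '6': mode=SIZE remaining=0 emitted=0 chunks_done=0
Byte 1 = 0x0D: mode=SIZE_CR remaining=0 emitted=0 chunks_done=0
Byte 2 = 0x0A: mode=DATA remaining=6 emitted=0 chunks_done=0
Byte 3 = 'f': mode=DATA remaining=5 emitted=1 chunks_done=0
Byte 4 = 'v': mode=DATA remaining=4 emitted=2 chunks_done=0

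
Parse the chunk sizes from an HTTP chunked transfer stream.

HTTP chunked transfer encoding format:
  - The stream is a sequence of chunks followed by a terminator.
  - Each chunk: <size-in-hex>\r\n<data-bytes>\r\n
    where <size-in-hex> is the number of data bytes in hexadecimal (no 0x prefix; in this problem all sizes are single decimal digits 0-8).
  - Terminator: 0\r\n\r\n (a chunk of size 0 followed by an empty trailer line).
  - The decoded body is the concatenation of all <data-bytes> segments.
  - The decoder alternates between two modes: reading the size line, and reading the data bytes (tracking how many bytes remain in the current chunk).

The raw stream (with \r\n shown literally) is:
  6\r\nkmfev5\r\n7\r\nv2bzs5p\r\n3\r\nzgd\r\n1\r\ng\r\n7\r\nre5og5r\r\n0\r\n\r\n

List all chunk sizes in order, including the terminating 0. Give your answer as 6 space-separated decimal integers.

Answer: 6 7 3 1 7 0

Derivation:
Chunk 1: stream[0..1]='6' size=0x6=6, data at stream[3..9]='kmfev5' -> body[0..6], body so far='kmfev5'
Chunk 2: stream[11..12]='7' size=0x7=7, data at stream[14..21]='v2bzs5p' -> body[6..13], body so far='kmfev5v2bzs5p'
Chunk 3: stream[23..24]='3' size=0x3=3, data at stream[26..29]='zgd' -> body[13..16], body so far='kmfev5v2bzs5pzgd'
Chunk 4: stream[31..32]='1' size=0x1=1, data at stream[34..35]='g' -> body[16..17], body so far='kmfev5v2bzs5pzgdg'
Chunk 5: stream[37..38]='7' size=0x7=7, data at stream[40..47]='re5og5r' -> body[17..24], body so far='kmfev5v2bzs5pzgdgre5og5r'
Chunk 6: stream[49..50]='0' size=0 (terminator). Final body='kmfev5v2bzs5pzgdgre5og5r' (24 bytes)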